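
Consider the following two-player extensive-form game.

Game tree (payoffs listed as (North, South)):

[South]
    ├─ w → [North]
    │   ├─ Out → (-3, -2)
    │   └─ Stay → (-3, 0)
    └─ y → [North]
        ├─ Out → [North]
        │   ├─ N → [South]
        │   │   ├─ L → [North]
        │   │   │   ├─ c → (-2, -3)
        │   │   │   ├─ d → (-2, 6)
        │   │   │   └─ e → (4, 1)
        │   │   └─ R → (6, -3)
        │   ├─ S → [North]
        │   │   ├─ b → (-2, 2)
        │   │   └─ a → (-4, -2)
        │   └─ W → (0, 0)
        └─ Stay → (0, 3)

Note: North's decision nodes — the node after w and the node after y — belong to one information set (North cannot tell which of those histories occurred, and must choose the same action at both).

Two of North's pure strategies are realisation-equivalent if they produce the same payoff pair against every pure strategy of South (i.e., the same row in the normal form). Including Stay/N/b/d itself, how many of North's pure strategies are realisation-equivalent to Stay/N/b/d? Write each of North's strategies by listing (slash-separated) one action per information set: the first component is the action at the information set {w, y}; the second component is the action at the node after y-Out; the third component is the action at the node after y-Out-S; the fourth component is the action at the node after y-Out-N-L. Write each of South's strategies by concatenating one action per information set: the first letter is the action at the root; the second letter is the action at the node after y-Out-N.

Row for Stay/N/b/d (columns wL, wR, yL, yR): (-3,0) (-3,0) (0,3) (0,3).
Under Stay/N/b/d, North's choice at the node after y-Out and at the node after y-Out-S and at the node after y-Out-N-L can never be reached regardless of what South does, so varying those choices leaves every outcome unchanged.
Holding the reachable choices fixed and varying the unreachable ones freely already gives 3 × 2 × 3 = 18 equivalent strategies.
No other strategy reproduces this row, so those 18 are the full class: Stay/N/b/c, Stay/N/b/d, Stay/N/b/e, Stay/N/a/c, Stay/N/a/d, Stay/N/a/e, Stay/S/b/c, Stay/S/b/d, Stay/S/b/e, Stay/S/a/c, Stay/S/a/d, Stay/S/a/e, Stay/W/b/c, Stay/W/b/d, Stay/W/b/e, Stay/W/a/c, Stay/W/a/d, Stay/W/a/e.

18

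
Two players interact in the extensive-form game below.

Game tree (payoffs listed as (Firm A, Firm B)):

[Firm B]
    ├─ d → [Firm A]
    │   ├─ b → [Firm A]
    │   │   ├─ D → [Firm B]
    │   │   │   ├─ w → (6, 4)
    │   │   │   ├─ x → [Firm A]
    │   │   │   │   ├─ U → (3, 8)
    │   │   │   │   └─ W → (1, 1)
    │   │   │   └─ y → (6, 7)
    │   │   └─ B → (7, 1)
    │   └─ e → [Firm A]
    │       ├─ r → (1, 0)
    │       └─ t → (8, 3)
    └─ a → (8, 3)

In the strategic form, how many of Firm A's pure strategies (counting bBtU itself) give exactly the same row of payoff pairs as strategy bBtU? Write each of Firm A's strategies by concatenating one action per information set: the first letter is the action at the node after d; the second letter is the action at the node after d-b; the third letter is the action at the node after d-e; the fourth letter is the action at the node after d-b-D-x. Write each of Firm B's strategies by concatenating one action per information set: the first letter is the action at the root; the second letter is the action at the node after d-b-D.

4

Row for bBtU (columns dw, dx, dy, aw, ax, ay): (7,1) (7,1) (7,1) (8,3) (8,3) (8,3).
Under bBtU, Firm A's choice at the node after d-e and at the node after d-b-D-x can never be reached regardless of what Firm B does, so varying those choices leaves every outcome unchanged.
Holding the reachable choices fixed and varying the unreachable ones freely already gives 2 × 2 = 4 equivalent strategies.
No other strategy reproduces this row, so those 4 are the full class: bBrU, bBrW, bBtU, bBtW.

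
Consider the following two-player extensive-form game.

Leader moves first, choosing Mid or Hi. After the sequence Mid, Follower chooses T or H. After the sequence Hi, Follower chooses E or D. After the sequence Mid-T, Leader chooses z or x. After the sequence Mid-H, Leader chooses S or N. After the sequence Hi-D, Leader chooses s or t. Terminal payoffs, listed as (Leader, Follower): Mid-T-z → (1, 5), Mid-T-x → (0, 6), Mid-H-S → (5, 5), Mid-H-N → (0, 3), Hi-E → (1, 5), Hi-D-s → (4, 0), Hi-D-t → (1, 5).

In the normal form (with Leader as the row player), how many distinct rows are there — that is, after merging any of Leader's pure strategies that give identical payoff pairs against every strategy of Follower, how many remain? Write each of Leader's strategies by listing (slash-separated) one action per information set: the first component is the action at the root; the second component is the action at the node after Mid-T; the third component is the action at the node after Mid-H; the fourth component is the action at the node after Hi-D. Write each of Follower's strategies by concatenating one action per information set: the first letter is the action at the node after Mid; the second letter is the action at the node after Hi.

6

Leader has 16 pure strategies: Mid/z/S/s, Mid/z/S/t, Mid/z/N/s, Mid/z/N/t, Mid/x/S/s, Mid/x/S/t, Mid/x/N/s, Mid/x/N/t, Hi/z/S/s, Hi/z/S/t, Hi/z/N/s, Hi/z/N/t, Hi/x/S/s, Hi/x/S/t, Hi/x/N/s, Hi/x/N/t. Columns: TE, TD, HE, HD.
{Mid/z/S/s, Mid/z/S/t} → row (1,5) (1,5) (5,5) (5,5)
{Mid/z/N/s, Mid/z/N/t} → row (1,5) (1,5) (0,3) (0,3)
{Mid/x/S/s, Mid/x/S/t} → row (0,6) (0,6) (5,5) (5,5)
{Mid/x/N/s, Mid/x/N/t} → row (0,6) (0,6) (0,3) (0,3)
{Hi/z/S/s, Hi/z/N/s, Hi/x/S/s, Hi/x/N/s} → row (1,5) (4,0) (1,5) (4,0)
{Hi/z/S/t, Hi/z/N/t, Hi/x/S/t, Hi/x/N/t} → row (1,5) (1,5) (1,5) (1,5)
That's 6 distinct rows out of 16 strategies.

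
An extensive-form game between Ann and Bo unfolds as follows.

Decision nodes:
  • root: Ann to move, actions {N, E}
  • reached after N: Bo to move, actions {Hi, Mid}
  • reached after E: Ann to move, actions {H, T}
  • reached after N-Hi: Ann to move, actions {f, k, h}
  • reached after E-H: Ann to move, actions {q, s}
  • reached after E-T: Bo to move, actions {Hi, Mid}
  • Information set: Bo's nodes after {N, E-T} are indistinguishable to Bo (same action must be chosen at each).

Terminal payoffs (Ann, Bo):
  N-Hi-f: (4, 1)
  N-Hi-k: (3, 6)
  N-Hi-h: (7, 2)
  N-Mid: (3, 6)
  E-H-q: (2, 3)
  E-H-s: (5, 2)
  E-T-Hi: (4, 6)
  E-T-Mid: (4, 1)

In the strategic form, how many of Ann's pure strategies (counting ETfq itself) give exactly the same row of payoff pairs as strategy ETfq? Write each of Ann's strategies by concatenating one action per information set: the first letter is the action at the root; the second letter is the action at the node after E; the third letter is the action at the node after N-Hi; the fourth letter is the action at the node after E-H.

Row for ETfq (columns Hi, Mid): (4,6) (4,1).
Under ETfq, Ann's choice at the node after N-Hi and at the node after E-H can never be reached regardless of what Bo does, so varying those choices leaves every outcome unchanged.
Holding the reachable choices fixed and varying the unreachable ones freely already gives 3 × 2 = 6 equivalent strategies.
No other strategy reproduces this row, so those 6 are the full class: ETfq, ETfs, ETkq, ETks, EThq, EThs.

6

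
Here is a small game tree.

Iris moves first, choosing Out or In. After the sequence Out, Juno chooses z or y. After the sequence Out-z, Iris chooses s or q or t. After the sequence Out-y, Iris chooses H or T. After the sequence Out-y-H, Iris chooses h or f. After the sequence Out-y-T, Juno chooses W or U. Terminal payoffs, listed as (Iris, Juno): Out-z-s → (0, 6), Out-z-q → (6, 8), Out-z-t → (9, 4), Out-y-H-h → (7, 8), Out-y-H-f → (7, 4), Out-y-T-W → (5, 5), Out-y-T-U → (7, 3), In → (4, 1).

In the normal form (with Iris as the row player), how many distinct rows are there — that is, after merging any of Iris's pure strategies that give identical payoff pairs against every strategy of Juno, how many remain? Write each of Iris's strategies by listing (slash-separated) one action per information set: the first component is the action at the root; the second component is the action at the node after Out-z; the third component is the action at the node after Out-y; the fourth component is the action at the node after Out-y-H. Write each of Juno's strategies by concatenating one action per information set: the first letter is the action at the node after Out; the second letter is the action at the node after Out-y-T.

10

Iris has 24 pure strategies: Out/s/H/h, Out/s/H/f, Out/s/T/h, Out/s/T/f, Out/q/H/h, Out/q/H/f, Out/q/T/h, Out/q/T/f, Out/t/H/h, Out/t/H/f, Out/t/T/h, Out/t/T/f, In/s/H/h, In/s/H/f, In/s/T/h, In/s/T/f, In/q/H/h, In/q/H/f, In/q/T/h, In/q/T/f, In/t/H/h, In/t/H/f, In/t/T/h, In/t/T/f. Columns: zW, zU, yW, yU.
{Out/s/H/h} → row (0,6) (0,6) (7,8) (7,8)
{Out/s/H/f} → row (0,6) (0,6) (7,4) (7,4)
{Out/s/T/h, Out/s/T/f} → row (0,6) (0,6) (5,5) (7,3)
{Out/q/H/h} → row (6,8) (6,8) (7,8) (7,8)
{Out/q/H/f} → row (6,8) (6,8) (7,4) (7,4)
{Out/q/T/h, Out/q/T/f} → row (6,8) (6,8) (5,5) (7,3)
{Out/t/H/h} → row (9,4) (9,4) (7,8) (7,8)
{Out/t/H/f} → row (9,4) (9,4) (7,4) (7,4)
{Out/t/T/h, Out/t/T/f} → row (9,4) (9,4) (5,5) (7,3)
{In/s/H/h, In/s/H/f, In/s/T/h, In/s/T/f, In/q/H/h, In/q/H/f, In/q/T/h, In/q/T/f, In/t/H/h, In/t/H/f, In/t/T/h, In/t/T/f} → row (4,1) (4,1) (4,1) (4,1)
That's 10 distinct rows out of 24 strategies.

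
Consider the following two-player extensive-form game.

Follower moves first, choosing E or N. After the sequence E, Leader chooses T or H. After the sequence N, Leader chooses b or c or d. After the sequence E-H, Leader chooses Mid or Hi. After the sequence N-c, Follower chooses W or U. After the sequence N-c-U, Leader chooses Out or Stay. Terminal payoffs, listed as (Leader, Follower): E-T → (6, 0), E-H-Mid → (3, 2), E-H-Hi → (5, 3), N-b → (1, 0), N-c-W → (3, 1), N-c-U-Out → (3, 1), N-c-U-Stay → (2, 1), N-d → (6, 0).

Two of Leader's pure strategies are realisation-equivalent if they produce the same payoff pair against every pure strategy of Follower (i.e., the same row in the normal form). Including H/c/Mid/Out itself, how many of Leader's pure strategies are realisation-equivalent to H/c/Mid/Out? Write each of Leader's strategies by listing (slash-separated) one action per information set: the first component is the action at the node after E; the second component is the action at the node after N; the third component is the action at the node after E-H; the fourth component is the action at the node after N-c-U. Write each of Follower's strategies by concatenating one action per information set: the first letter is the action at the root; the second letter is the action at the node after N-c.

1

Row for H/c/Mid/Out (columns EW, EU, NW, NU): (3,2) (3,2) (3,1) (3,1).
Every one of Leader's information sets is on the play path for some reply by Follower when Leader follows H/c/Mid/Out.
Changing the action at any of them therefore changes at least one column, so only H/c/Mid/Out itself gives this row.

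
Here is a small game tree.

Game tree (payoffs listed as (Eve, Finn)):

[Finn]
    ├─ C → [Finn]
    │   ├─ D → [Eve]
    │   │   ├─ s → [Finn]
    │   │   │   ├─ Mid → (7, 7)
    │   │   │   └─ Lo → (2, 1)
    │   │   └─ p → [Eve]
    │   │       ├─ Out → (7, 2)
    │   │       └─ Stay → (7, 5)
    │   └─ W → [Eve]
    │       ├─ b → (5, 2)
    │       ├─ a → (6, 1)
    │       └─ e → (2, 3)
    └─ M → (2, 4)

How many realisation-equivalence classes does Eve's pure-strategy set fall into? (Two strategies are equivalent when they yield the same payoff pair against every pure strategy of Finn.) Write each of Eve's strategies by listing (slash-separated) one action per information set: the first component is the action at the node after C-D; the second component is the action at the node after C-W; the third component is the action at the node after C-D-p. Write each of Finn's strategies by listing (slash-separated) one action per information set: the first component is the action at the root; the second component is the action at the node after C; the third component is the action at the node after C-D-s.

9

Eve has 12 pure strategies: s/b/Out, s/b/Stay, s/a/Out, s/a/Stay, s/e/Out, s/e/Stay, p/b/Out, p/b/Stay, p/a/Out, p/a/Stay, p/e/Out, p/e/Stay. Columns: C/D/Mid, C/D/Lo, C/W/Mid, C/W/Lo, M/D/Mid, M/D/Lo, M/W/Mid, M/W/Lo.
{s/b/Out, s/b/Stay} → row (7,7) (2,1) (5,2) (5,2) (2,4) (2,4) (2,4) (2,4)
{s/a/Out, s/a/Stay} → row (7,7) (2,1) (6,1) (6,1) (2,4) (2,4) (2,4) (2,4)
{s/e/Out, s/e/Stay} → row (7,7) (2,1) (2,3) (2,3) (2,4) (2,4) (2,4) (2,4)
{p/b/Out} → row (7,2) (7,2) (5,2) (5,2) (2,4) (2,4) (2,4) (2,4)
{p/b/Stay} → row (7,5) (7,5) (5,2) (5,2) (2,4) (2,4) (2,4) (2,4)
{p/a/Out} → row (7,2) (7,2) (6,1) (6,1) (2,4) (2,4) (2,4) (2,4)
{p/a/Stay} → row (7,5) (7,5) (6,1) (6,1) (2,4) (2,4) (2,4) (2,4)
{p/e/Out} → row (7,2) (7,2) (2,3) (2,3) (2,4) (2,4) (2,4) (2,4)
{p/e/Stay} → row (7,5) (7,5) (2,3) (2,3) (2,4) (2,4) (2,4) (2,4)
That's 9 distinct rows out of 12 strategies.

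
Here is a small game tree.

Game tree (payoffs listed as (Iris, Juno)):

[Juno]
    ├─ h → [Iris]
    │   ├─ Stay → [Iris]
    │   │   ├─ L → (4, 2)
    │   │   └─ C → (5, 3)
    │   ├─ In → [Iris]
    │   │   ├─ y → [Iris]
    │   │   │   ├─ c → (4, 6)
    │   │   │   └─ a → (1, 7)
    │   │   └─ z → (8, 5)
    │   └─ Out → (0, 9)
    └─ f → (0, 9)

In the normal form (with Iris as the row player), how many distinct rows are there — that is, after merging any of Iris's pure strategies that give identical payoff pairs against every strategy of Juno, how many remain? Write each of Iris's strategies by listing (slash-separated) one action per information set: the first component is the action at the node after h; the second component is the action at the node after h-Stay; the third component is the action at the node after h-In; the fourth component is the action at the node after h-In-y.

Iris has 24 pure strategies: Stay/L/y/c, Stay/L/y/a, Stay/L/z/c, Stay/L/z/a, Stay/C/y/c, Stay/C/y/a, Stay/C/z/c, Stay/C/z/a, In/L/y/c, In/L/y/a, In/L/z/c, In/L/z/a, In/C/y/c, In/C/y/a, In/C/z/c, In/C/z/a, Out/L/y/c, Out/L/y/a, Out/L/z/c, Out/L/z/a, Out/C/y/c, Out/C/y/a, Out/C/z/c, Out/C/z/a. Columns: h, f.
{Stay/L/y/c, Stay/L/y/a, Stay/L/z/c, Stay/L/z/a} → row (4,2) (0,9)
{Stay/C/y/c, Stay/C/y/a, Stay/C/z/c, Stay/C/z/a} → row (5,3) (0,9)
{In/L/y/c, In/C/y/c} → row (4,6) (0,9)
{In/L/y/a, In/C/y/a} → row (1,7) (0,9)
{In/L/z/c, In/L/z/a, In/C/z/c, In/C/z/a} → row (8,5) (0,9)
{Out/L/y/c, Out/L/y/a, Out/L/z/c, Out/L/z/a, Out/C/y/c, Out/C/y/a, Out/C/z/c, Out/C/z/a} → row (0,9) (0,9)
That's 6 distinct rows out of 24 strategies.

6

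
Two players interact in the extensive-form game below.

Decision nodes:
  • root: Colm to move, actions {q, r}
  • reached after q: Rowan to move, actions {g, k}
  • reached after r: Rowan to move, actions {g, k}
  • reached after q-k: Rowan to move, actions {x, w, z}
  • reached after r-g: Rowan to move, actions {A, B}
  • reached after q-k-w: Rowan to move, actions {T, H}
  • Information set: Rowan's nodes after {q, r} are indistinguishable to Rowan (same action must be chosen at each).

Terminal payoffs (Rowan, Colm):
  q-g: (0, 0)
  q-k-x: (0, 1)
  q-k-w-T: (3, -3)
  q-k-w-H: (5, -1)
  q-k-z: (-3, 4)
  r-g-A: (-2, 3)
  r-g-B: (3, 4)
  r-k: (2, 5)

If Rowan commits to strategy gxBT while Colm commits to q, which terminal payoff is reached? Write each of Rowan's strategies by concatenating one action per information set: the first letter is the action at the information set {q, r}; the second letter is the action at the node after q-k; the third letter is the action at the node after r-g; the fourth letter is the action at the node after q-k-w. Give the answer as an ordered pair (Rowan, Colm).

Trace the play path from the root:
  Colm plays q
  Rowan plays g at [q]
→ terminal payoff (0, 0).
(Rowan's choice at the node after q-k is never reached on this path, so it doesn't affect the outcome.)

(0, 0)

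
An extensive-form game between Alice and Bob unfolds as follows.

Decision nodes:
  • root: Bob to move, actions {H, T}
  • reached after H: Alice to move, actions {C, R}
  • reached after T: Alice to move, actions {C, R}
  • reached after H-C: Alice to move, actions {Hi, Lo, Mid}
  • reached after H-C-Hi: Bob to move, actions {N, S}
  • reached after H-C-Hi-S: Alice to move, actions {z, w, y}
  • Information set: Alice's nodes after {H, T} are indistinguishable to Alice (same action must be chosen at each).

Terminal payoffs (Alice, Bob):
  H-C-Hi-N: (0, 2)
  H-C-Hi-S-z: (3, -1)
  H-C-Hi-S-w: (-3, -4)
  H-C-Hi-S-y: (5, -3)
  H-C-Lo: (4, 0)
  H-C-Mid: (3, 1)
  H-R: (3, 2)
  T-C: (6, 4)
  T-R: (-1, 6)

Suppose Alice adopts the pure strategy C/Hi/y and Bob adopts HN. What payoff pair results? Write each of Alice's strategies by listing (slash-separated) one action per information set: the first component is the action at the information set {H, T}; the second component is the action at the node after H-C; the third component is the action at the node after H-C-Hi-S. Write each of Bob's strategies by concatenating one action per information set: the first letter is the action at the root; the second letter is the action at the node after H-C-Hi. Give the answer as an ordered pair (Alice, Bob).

(0, 2)

Trace the play path from the root:
  Bob plays H
  Alice plays C at [H]
  Alice plays Hi at [H-C]
  Bob plays N at [H-C-Hi]
→ terminal payoff (0, 2).
(Alice's choice at the node after H-C-Hi-S is never reached on this path, so it doesn't affect the outcome.)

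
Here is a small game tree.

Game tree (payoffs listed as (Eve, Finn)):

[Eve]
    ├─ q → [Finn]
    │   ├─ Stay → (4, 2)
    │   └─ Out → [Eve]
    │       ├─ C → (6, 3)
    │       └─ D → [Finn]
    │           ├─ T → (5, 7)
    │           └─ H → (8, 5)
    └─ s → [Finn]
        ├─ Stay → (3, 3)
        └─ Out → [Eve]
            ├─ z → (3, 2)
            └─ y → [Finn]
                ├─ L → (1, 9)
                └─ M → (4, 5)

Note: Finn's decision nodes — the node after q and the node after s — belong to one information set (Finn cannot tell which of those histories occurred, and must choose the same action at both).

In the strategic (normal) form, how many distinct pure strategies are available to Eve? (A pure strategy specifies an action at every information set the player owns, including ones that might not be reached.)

8

Eve owns the root with actions {q, s} — two choices.
Eve owns the node after q-Out with actions {C, D} — two choices.
Eve owns the node after s-Out with actions {z, y} — two choices.
A pure strategy fixes one action at each information set independently, so the count is the product 2 × 2 × 2 = 8.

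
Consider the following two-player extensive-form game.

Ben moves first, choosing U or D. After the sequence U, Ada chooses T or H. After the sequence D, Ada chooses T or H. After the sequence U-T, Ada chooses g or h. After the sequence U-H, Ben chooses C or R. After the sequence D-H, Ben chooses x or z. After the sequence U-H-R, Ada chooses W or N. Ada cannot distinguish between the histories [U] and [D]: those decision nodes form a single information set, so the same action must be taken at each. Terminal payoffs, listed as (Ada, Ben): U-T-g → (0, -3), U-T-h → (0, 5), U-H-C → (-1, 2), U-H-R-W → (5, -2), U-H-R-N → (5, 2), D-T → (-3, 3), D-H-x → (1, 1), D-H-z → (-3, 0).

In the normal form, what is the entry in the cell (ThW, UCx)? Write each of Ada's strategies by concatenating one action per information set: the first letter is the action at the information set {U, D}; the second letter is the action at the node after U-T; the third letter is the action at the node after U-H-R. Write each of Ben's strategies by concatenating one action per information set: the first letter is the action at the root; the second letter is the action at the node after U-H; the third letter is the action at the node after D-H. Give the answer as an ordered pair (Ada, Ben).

(0, 5)

Trace the play path from the root:
  Ben plays U
  Ada plays T at [U]
  Ada plays h at [U-T]
→ terminal payoff (0, 5).
(Ada's choice at the node after U-H-R is never reached on this path, so it doesn't affect the outcome.)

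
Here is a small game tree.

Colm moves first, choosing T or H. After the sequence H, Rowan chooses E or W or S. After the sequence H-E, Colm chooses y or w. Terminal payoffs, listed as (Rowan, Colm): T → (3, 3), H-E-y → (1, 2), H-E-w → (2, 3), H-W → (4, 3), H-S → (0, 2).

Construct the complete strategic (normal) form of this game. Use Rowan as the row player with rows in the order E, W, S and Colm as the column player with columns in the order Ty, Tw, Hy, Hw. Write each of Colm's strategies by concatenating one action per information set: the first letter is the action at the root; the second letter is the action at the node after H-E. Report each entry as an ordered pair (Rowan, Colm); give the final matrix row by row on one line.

           Ty       Tw       Hy       Hw
   E    (3,3)    (3,3)    (1,2)    (2,3)
   W    (3,3)    (3,3)    (4,3)    (4,3)
   S    (3,3)    (3,3)    (0,2)    (0,2)

E: (3,3) (3,3) (1,2) (2,3) | W: (3,3) (3,3) (4,3) (4,3) | S: (3,3) (3,3) (0,2) (0,2)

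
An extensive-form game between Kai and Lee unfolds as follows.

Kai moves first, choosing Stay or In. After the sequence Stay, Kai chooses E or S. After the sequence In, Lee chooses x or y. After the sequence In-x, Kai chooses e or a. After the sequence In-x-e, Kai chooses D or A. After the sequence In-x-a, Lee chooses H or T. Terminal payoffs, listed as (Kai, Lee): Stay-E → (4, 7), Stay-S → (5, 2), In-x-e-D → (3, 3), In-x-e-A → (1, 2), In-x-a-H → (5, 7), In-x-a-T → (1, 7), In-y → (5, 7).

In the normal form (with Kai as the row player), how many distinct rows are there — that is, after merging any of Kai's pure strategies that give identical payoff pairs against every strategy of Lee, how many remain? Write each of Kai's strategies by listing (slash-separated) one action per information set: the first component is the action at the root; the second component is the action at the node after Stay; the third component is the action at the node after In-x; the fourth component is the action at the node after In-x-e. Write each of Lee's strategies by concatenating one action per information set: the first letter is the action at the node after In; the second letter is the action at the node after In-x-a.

Kai has 16 pure strategies: Stay/E/e/D, Stay/E/e/A, Stay/E/a/D, Stay/E/a/A, Stay/S/e/D, Stay/S/e/A, Stay/S/a/D, Stay/S/a/A, In/E/e/D, In/E/e/A, In/E/a/D, In/E/a/A, In/S/e/D, In/S/e/A, In/S/a/D, In/S/a/A. Columns: xH, xT, yH, yT.
{Stay/E/e/D, Stay/E/e/A, Stay/E/a/D, Stay/E/a/A} → row (4,7) (4,7) (4,7) (4,7)
{Stay/S/e/D, Stay/S/e/A, Stay/S/a/D, Stay/S/a/A} → row (5,2) (5,2) (5,2) (5,2)
{In/E/e/D, In/S/e/D} → row (3,3) (3,3) (5,7) (5,7)
{In/E/e/A, In/S/e/A} → row (1,2) (1,2) (5,7) (5,7)
{In/E/a/D, In/E/a/A, In/S/a/D, In/S/a/A} → row (5,7) (1,7) (5,7) (5,7)
That's 5 distinct rows out of 16 strategies.

5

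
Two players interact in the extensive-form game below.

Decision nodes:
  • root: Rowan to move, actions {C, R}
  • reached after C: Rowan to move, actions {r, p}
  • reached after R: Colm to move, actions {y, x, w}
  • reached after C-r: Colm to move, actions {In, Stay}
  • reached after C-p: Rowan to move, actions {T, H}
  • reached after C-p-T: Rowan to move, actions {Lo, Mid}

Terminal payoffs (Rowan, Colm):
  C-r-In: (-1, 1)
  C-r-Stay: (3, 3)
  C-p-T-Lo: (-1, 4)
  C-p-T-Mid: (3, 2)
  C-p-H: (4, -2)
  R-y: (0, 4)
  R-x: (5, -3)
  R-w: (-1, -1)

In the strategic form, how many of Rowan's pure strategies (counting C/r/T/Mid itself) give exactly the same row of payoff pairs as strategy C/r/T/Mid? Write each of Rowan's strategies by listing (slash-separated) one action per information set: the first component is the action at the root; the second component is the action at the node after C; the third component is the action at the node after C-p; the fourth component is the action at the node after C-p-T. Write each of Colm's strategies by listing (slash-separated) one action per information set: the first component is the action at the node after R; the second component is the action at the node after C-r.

Row for C/r/T/Mid (columns y/In, y/Stay, x/In, x/Stay, w/In, w/Stay): (-1,1) (3,3) (-1,1) (3,3) (-1,1) (3,3).
Under C/r/T/Mid, Rowan's choice at the node after C-p and at the node after C-p-T can never be reached regardless of what Colm does, so varying those choices leaves every outcome unchanged.
Holding the reachable choices fixed and varying the unreachable ones freely already gives 2 × 2 = 4 equivalent strategies.
No other strategy reproduces this row, so those 4 are the full class: C/r/T/Lo, C/r/T/Mid, C/r/H/Lo, C/r/H/Mid.

4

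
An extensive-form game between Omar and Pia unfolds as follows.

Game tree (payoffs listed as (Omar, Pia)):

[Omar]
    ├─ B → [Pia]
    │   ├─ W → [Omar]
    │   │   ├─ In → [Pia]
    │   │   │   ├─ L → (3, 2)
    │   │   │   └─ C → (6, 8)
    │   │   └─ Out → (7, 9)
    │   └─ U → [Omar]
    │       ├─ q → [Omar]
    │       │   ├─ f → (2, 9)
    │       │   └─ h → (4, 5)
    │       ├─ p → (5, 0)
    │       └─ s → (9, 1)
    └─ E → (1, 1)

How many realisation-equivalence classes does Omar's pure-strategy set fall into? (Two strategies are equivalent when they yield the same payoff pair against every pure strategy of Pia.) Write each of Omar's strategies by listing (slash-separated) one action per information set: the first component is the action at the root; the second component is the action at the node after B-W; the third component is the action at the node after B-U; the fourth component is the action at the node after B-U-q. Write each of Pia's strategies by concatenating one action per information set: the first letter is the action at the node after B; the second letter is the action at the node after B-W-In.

Omar has 24 pure strategies: B/In/q/f, B/In/q/h, B/In/p/f, B/In/p/h, B/In/s/f, B/In/s/h, B/Out/q/f, B/Out/q/h, B/Out/p/f, B/Out/p/h, B/Out/s/f, B/Out/s/h, E/In/q/f, E/In/q/h, E/In/p/f, E/In/p/h, E/In/s/f, E/In/s/h, E/Out/q/f, E/Out/q/h, E/Out/p/f, E/Out/p/h, E/Out/s/f, E/Out/s/h. Columns: WL, WC, UL, UC.
{B/In/q/f} → row (3,2) (6,8) (2,9) (2,9)
{B/In/q/h} → row (3,2) (6,8) (4,5) (4,5)
{B/In/p/f, B/In/p/h} → row (3,2) (6,8) (5,0) (5,0)
{B/In/s/f, B/In/s/h} → row (3,2) (6,8) (9,1) (9,1)
{B/Out/q/f} → row (7,9) (7,9) (2,9) (2,9)
{B/Out/q/h} → row (7,9) (7,9) (4,5) (4,5)
{B/Out/p/f, B/Out/p/h} → row (7,9) (7,9) (5,0) (5,0)
{B/Out/s/f, B/Out/s/h} → row (7,9) (7,9) (9,1) (9,1)
{E/In/q/f, E/In/q/h, E/In/p/f, E/In/p/h, E/In/s/f, E/In/s/h, E/Out/q/f, E/Out/q/h, E/Out/p/f, E/Out/p/h, E/Out/s/f, E/Out/s/h} → row (1,1) (1,1) (1,1) (1,1)
That's 9 distinct rows out of 24 strategies.

9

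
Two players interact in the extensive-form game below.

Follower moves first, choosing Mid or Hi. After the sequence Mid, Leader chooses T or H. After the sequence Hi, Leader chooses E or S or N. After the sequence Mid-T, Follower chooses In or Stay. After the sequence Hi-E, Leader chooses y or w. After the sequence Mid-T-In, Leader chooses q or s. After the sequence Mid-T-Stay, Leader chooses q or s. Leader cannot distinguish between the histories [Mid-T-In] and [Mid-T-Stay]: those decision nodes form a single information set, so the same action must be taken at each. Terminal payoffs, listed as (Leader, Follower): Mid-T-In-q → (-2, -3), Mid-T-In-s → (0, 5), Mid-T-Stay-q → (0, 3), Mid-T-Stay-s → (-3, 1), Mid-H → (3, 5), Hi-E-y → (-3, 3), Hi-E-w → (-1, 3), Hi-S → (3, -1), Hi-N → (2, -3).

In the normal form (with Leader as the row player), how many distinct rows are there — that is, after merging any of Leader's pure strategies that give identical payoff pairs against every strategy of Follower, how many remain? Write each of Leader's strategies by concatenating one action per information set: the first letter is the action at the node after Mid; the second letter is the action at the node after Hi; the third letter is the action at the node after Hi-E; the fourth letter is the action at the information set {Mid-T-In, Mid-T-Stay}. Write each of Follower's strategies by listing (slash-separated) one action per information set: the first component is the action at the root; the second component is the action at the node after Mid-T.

Leader has 24 pure strategies: TEyq, TEys, TEwq, TEws, TSyq, TSys, TSwq, TSws, TNyq, TNys, TNwq, TNws, HEyq, HEys, HEwq, HEws, HSyq, HSys, HSwq, HSws, HNyq, HNys, HNwq, HNws. Columns: Mid/In, Mid/Stay, Hi/In, Hi/Stay.
{TEyq} → row (-2,-3) (0,3) (-3,3) (-3,3)
{TEys} → row (0,5) (-3,1) (-3,3) (-3,3)
{TEwq} → row (-2,-3) (0,3) (-1,3) (-1,3)
{TEws} → row (0,5) (-3,1) (-1,3) (-1,3)
{TSyq, TSwq} → row (-2,-3) (0,3) (3,-1) (3,-1)
{TSys, TSws} → row (0,5) (-3,1) (3,-1) (3,-1)
{TNyq, TNwq} → row (-2,-3) (0,3) (2,-3) (2,-3)
{TNys, TNws} → row (0,5) (-3,1) (2,-3) (2,-3)
{HEyq, HEys} → row (3,5) (3,5) (-3,3) (-3,3)
{HEwq, HEws} → row (3,5) (3,5) (-1,3) (-1,3)
{HSyq, HSys, HSwq, HSws} → row (3,5) (3,5) (3,-1) (3,-1)
{HNyq, HNys, HNwq, HNws} → row (3,5) (3,5) (2,-3) (2,-3)
That's 12 distinct rows out of 24 strategies.

12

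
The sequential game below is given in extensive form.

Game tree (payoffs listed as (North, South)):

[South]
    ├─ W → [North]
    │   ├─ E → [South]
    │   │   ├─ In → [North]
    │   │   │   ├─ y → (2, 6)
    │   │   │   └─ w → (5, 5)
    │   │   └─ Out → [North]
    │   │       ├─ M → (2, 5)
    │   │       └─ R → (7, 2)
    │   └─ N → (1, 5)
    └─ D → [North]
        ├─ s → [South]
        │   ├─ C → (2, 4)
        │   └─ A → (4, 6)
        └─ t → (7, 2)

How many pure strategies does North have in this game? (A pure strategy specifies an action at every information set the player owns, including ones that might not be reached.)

16

North owns the node after W with actions {E, N} — two choices.
North owns the node after D with actions {s, t} — two choices.
North owns the node after W-E-In with actions {y, w} — two choices.
North owns the node after W-E-Out with actions {M, R} — two choices.
A pure strategy fixes one action at each information set independently, so the count is the product 2 × 2 × 2 × 2 = 16.
(For reference, South has 8 pure strategies, giving a 16×8 normal-form matrix.)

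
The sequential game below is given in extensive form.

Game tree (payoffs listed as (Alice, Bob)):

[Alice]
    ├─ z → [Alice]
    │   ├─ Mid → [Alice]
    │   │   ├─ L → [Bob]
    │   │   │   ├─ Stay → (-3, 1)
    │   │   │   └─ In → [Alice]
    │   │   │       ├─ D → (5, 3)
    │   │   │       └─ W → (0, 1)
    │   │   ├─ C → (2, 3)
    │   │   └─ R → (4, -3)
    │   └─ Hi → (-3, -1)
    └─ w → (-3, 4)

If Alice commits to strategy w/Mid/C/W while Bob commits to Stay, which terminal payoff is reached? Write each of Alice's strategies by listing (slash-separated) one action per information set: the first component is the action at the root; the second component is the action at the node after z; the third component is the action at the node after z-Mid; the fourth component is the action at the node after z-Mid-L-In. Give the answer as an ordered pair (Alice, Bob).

Trace the play path from the root:
  Alice plays w
→ terminal payoff (-3, 4).
(Alice's choice at the node after z is never reached on this path, so it doesn't affect the outcome.)

(-3, 4)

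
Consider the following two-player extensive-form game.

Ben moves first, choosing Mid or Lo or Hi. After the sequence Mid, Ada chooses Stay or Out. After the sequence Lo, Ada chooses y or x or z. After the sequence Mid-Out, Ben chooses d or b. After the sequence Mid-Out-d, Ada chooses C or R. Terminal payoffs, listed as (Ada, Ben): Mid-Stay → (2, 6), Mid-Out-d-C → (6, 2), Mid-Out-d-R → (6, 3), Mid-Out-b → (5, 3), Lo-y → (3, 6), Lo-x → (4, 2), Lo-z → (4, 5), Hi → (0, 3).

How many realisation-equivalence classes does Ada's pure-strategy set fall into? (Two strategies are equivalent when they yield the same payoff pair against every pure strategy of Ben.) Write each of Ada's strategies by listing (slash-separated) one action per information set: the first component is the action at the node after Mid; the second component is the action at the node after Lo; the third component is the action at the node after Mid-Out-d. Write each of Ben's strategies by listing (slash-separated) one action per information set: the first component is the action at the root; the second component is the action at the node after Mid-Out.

Ada has 12 pure strategies: Stay/y/C, Stay/y/R, Stay/x/C, Stay/x/R, Stay/z/C, Stay/z/R, Out/y/C, Out/y/R, Out/x/C, Out/x/R, Out/z/C, Out/z/R. Columns: Mid/d, Mid/b, Lo/d, Lo/b, Hi/d, Hi/b.
{Stay/y/C, Stay/y/R} → row (2,6) (2,6) (3,6) (3,6) (0,3) (0,3)
{Stay/x/C, Stay/x/R} → row (2,6) (2,6) (4,2) (4,2) (0,3) (0,3)
{Stay/z/C, Stay/z/R} → row (2,6) (2,6) (4,5) (4,5) (0,3) (0,3)
{Out/y/C} → row (6,2) (5,3) (3,6) (3,6) (0,3) (0,3)
{Out/y/R} → row (6,3) (5,3) (3,6) (3,6) (0,3) (0,3)
{Out/x/C} → row (6,2) (5,3) (4,2) (4,2) (0,3) (0,3)
{Out/x/R} → row (6,3) (5,3) (4,2) (4,2) (0,3) (0,3)
{Out/z/C} → row (6,2) (5,3) (4,5) (4,5) (0,3) (0,3)
{Out/z/R} → row (6,3) (5,3) (4,5) (4,5) (0,3) (0,3)
That's 9 distinct rows out of 12 strategies.

9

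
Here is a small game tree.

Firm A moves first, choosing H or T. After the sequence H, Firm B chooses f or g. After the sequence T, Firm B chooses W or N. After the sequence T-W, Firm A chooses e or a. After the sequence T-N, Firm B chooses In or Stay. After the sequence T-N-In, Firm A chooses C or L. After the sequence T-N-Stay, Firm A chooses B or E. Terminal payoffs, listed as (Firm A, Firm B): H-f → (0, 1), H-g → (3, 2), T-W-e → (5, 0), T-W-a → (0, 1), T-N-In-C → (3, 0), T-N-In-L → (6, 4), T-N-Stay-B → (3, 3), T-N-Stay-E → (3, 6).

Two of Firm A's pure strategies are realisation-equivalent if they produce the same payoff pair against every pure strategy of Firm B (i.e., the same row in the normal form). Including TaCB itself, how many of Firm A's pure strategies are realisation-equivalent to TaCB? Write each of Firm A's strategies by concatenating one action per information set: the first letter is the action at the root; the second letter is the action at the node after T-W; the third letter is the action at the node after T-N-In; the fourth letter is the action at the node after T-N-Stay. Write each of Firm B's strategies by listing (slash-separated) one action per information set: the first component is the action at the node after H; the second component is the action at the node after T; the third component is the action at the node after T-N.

1

Row for TaCB (columns f/W/In, f/W/Stay, f/N/In, f/N/Stay, g/W/In, g/W/Stay, g/N/In, g/N/Stay): (0,1) (0,1) (3,0) (3,3) (0,1) (0,1) (3,0) (3,3).
Every one of Firm A's information sets is on the play path for some reply by Firm B when Firm A follows TaCB.
Changing the action at any of them therefore changes at least one column, so only TaCB itself gives this row.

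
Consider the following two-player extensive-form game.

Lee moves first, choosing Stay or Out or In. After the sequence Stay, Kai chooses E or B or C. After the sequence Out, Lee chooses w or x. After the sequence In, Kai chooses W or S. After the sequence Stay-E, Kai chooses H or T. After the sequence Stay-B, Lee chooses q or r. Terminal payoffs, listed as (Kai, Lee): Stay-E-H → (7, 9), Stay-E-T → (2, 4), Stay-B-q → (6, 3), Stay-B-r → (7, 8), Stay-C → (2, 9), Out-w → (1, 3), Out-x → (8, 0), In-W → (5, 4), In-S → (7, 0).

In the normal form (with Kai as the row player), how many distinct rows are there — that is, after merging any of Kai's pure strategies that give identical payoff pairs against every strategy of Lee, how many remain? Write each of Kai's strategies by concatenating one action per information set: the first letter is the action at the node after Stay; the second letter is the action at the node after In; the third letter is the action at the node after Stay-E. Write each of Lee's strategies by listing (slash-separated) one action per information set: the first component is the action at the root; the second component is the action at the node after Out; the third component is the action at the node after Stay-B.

Kai has 12 pure strategies: EWH, EWT, ESH, EST, BWH, BWT, BSH, BST, CWH, CWT, CSH, CST. Columns: Stay/w/q, Stay/w/r, Stay/x/q, Stay/x/r, Out/w/q, Out/w/r, Out/x/q, Out/x/r, In/w/q, In/w/r, In/x/q, In/x/r.
{EWH} → row (7,9) (7,9) (7,9) (7,9) (1,3) (1,3) (8,0) (8,0) (5,4) (5,4) (5,4) (5,4)
{EWT} → row (2,4) (2,4) (2,4) (2,4) (1,3) (1,3) (8,0) (8,0) (5,4) (5,4) (5,4) (5,4)
{ESH} → row (7,9) (7,9) (7,9) (7,9) (1,3) (1,3) (8,0) (8,0) (7,0) (7,0) (7,0) (7,0)
{EST} → row (2,4) (2,4) (2,4) (2,4) (1,3) (1,3) (8,0) (8,0) (7,0) (7,0) (7,0) (7,0)
{BWH, BWT} → row (6,3) (7,8) (6,3) (7,8) (1,3) (1,3) (8,0) (8,0) (5,4) (5,4) (5,4) (5,4)
{BSH, BST} → row (6,3) (7,8) (6,3) (7,8) (1,3) (1,3) (8,0) (8,0) (7,0) (7,0) (7,0) (7,0)
{CWH, CWT} → row (2,9) (2,9) (2,9) (2,9) (1,3) (1,3) (8,0) (8,0) (5,4) (5,4) (5,4) (5,4)
{CSH, CST} → row (2,9) (2,9) (2,9) (2,9) (1,3) (1,3) (8,0) (8,0) (7,0) (7,0) (7,0) (7,0)
That's 8 distinct rows out of 12 strategies.

8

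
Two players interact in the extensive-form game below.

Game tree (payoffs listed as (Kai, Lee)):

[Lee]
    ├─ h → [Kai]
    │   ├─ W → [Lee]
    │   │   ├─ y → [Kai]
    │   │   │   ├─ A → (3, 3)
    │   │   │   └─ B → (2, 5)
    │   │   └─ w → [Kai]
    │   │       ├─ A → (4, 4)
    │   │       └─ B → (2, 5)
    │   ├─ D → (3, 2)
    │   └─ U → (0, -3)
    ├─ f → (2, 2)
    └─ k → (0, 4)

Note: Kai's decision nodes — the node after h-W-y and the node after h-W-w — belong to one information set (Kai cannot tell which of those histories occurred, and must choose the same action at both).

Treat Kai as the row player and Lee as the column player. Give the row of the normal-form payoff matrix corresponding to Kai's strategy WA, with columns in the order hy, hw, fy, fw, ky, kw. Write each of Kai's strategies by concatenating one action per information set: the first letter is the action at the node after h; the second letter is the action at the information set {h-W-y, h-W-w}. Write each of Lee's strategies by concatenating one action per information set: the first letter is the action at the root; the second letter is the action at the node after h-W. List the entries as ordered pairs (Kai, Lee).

(3,3) (4,4) (2,2) (2,2) (0,4) (0,4)

vs hy: Lee plays h → Kai plays W at [h] → Lee plays y at [h-W] → Kai plays A at [h-W-y] → (3, 3)
vs hw: Lee plays h → Kai plays W at [h] → Lee plays w at [h-W] → Kai plays A at [h-W-w] → (4, 4)
vs fy: Lee plays f → (2, 2)
vs fw: Lee plays f → (2, 2)
vs ky: Lee plays k → (0, 4)
vs kw: Lee plays k → (0, 4)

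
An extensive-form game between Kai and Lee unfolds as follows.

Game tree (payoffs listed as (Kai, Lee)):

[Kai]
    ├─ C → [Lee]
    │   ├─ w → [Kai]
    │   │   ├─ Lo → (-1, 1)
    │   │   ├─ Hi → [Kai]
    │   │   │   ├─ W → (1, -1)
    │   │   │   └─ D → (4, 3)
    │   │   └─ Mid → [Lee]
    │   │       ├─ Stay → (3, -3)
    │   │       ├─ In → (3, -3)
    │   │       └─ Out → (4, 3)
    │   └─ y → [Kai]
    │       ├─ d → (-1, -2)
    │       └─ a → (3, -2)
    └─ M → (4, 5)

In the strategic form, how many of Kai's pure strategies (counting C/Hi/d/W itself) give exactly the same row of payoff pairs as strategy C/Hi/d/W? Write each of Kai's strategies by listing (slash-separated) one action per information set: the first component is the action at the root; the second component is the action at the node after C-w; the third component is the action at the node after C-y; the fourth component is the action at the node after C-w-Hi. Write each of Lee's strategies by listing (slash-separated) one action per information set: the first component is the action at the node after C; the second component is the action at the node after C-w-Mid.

1

Row for C/Hi/d/W (columns w/Stay, w/In, w/Out, y/Stay, y/In, y/Out): (1,-1) (1,-1) (1,-1) (-1,-2) (-1,-2) (-1,-2).
Every one of Kai's information sets is on the play path for some reply by Lee when Kai follows C/Hi/d/W.
Changing the action at any of them therefore changes at least one column, so only C/Hi/d/W itself gives this row.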